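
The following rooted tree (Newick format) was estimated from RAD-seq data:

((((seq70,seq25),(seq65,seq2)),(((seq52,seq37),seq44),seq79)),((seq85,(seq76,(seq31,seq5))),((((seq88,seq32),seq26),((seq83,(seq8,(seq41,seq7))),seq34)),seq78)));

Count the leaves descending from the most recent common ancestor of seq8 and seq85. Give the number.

The MRCA of seq8 and seq85 is the node subtending ((seq85,(seq76,(seq31,seq5))),((((seq88,seq32),seq26),((seq83,(seq8,(seq41,seq7))),seq34)),seq78)).
That clade contains 13 terminal taxa: seq26, seq31, seq32, seq34, seq41, seq5, seq7, seq76, seq78, seq8, seq83, seq85, seq88.

13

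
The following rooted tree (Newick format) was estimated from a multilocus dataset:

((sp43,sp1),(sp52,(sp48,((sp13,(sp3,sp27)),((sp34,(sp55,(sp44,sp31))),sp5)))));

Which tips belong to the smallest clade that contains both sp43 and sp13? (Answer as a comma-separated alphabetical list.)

sp1, sp13, sp27, sp3, sp31, sp34, sp43, sp44, sp48, sp5, sp52, sp55

Tracing sp43: it sits inside (sp43,sp1).
Tracing sp13: it sits inside (sp13,(sp3,sp27)).
The smallest clade enclosing both is the whole tree (their MRCA is the root), so the answer is all 12 tips in alphabetical order.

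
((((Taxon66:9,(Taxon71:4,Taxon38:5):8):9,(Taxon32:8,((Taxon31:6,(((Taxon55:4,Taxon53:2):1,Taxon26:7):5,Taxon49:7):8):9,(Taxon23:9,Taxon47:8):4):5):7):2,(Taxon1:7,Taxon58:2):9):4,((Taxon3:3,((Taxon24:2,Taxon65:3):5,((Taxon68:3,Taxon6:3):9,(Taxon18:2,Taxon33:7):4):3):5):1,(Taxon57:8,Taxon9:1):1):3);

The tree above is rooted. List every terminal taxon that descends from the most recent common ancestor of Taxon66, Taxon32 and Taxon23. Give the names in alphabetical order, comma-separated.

Taxon23, Taxon26, Taxon31, Taxon32, Taxon38, Taxon47, Taxon49, Taxon53, Taxon55, Taxon66, Taxon71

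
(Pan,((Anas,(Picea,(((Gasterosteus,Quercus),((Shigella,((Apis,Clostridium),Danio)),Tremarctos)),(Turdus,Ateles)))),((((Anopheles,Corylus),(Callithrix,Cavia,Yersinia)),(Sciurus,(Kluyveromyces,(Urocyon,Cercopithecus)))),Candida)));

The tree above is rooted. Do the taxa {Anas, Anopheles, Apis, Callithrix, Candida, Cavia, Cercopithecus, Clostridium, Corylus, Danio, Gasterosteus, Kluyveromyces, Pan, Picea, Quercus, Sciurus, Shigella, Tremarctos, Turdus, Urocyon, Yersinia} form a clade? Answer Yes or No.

The MRCA of the listed taxa is the root, so the smallest clade containing them is the whole tree.
That clade also contains Ateles, which is not in the proposed group, so the group is not monophyletic.

No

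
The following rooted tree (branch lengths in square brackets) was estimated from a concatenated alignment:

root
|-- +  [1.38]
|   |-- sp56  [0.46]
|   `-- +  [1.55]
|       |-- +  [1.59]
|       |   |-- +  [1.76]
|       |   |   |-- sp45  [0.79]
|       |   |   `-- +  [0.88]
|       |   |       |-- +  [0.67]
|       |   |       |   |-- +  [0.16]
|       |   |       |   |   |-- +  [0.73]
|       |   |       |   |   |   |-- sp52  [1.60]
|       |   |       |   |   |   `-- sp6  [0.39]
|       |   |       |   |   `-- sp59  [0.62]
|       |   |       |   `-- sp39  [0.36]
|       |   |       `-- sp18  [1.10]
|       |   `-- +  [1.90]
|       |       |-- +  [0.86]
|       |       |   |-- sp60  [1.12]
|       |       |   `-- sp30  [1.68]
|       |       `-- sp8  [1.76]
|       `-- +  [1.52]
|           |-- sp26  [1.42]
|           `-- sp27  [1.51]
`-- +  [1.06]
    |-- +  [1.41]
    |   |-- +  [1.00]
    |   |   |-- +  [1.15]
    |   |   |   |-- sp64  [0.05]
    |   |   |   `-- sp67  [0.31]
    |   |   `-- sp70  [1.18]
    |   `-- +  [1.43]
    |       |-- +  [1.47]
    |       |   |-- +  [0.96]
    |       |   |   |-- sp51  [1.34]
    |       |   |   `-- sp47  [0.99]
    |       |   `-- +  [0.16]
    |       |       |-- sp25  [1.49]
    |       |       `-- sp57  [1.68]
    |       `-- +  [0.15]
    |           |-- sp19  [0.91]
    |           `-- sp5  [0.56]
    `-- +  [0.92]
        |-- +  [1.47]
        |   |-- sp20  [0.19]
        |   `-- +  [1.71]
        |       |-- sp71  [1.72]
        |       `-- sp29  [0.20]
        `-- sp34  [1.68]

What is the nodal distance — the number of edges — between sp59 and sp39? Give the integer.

3

The MRCA of sp59 and sp39 is the node subtending (((sp52,sp6),sp59),sp39).
From sp59 up to that node: 2 branches. From sp39 up to the same node: 1 branch. Total: 2 + 1 = 3.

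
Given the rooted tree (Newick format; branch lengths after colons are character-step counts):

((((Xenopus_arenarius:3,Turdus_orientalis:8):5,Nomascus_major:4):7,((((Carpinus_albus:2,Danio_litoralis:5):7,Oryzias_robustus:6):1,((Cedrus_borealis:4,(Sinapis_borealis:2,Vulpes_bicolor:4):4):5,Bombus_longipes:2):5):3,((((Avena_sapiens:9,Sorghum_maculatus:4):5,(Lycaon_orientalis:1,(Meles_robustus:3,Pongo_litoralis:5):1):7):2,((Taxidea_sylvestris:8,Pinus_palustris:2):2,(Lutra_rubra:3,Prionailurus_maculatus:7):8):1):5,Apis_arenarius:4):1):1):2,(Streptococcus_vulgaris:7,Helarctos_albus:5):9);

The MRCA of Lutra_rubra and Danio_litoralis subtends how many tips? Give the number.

The MRCA of Lutra_rubra and Danio_litoralis is the node subtending ((((Carpinus_albus,Danio_litoralis),Oryzias_robustus),((Cedrus_borealis,(Sinapis_borealis,Vulpes_bicolor)),Bombus_longipes)),((((Avena_sapiens,Sorghum_maculatus),(Lycaon_orientalis,(Meles_robustus,Pongo_litoralis))),((Taxidea_sylvestris,Pinus_palustris),(Lutra_rubra,Prionailurus_maculatus))),Apis_arenarius)).
That clade contains 17 terminal taxa: Apis_arenarius, Avena_sapiens, Bombus_longipes, Carpinus_albus, Cedrus_borealis, Danio_litoralis, Lutra_rubra, Lycaon_orientalis, Meles_robustus, Oryzias_robustus, Pinus_palustris, Pongo_litoralis, Prionailurus_maculatus, Sinapis_borealis, Sorghum_maculatus, Taxidea_sylvestris, Vulpes_bicolor.

17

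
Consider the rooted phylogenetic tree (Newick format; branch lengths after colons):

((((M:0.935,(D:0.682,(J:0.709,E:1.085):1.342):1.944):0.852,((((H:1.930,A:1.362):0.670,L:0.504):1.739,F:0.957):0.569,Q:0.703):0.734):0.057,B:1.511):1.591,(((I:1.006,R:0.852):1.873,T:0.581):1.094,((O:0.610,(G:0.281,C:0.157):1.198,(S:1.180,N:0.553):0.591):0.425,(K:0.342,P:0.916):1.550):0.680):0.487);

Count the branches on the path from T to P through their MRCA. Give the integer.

5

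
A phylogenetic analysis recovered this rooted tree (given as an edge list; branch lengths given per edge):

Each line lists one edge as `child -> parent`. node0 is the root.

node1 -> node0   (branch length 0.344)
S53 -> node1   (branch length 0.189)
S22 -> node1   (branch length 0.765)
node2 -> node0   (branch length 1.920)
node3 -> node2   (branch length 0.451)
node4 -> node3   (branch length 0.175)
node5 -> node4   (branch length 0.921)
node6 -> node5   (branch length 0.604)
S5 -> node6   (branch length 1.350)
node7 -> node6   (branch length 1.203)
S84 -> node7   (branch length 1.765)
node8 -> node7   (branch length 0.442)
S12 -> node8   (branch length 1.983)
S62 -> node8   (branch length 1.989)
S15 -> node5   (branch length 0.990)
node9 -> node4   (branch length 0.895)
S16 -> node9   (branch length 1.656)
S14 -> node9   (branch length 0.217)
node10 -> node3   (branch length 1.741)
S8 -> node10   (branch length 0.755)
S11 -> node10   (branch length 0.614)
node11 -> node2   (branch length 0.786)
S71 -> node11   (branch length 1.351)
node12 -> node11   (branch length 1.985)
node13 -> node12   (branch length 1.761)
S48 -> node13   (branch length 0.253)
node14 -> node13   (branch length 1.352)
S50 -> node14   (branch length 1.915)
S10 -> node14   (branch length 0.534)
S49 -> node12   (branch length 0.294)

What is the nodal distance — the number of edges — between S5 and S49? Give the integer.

The MRCA of S5 and S49 is the node subtending (((((S5,(S84,(S12,S62))),S15),(S16,S14)),(S8,S11)),(S71,((S48,(S50,S10)),S49))).
From S5 up to that node: 5 branches. From S49 up to the same node: 3 branches. Total: 5 + 3 = 8.

8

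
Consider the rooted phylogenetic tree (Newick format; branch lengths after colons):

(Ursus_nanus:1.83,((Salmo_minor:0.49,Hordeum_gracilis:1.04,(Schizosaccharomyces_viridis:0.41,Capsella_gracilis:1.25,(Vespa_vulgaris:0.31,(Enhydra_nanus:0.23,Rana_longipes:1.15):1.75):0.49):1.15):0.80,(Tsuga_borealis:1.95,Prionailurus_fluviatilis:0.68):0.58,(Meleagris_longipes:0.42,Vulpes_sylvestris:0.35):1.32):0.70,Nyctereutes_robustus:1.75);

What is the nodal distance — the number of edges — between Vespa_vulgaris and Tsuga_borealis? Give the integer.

The MRCA of Vespa_vulgaris and Tsuga_borealis is the node subtending ((Salmo_minor,Hordeum_gracilis,(Schizosaccharomyces_viridis,Capsella_gracilis,(Vespa_vulgaris,(Enhydra_nanus,Rana_longipes)))),(Tsuga_borealis,Prionailurus_fluviatilis),(Meleagris_longipes,Vulpes_sylvestris)).
From Vespa_vulgaris up to that node: 4 branches. From Tsuga_borealis up to the same node: 2 branches. Total: 4 + 2 = 6.

6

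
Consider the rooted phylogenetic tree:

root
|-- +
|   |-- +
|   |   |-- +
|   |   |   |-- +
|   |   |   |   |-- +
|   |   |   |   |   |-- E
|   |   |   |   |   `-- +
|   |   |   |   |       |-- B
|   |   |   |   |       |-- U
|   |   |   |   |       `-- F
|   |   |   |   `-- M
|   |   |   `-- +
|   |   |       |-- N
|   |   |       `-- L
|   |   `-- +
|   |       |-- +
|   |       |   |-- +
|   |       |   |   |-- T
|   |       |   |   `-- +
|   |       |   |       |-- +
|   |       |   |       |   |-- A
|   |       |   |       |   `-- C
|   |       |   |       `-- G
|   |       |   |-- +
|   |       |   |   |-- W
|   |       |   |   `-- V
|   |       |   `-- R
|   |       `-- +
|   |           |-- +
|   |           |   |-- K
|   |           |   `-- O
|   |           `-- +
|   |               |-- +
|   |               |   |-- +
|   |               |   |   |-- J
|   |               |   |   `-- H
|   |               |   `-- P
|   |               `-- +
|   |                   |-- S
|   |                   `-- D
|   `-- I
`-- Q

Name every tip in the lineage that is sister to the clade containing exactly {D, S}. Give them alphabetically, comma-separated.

The clade containing exactly {D, S} attaches to the tree at the node subtending (((J,H),P),(S,D)).
The other lineage descending from that same node — the sister group — is ((J,H),P); its 3 tips in alphabetical order are the answer.

H, J, P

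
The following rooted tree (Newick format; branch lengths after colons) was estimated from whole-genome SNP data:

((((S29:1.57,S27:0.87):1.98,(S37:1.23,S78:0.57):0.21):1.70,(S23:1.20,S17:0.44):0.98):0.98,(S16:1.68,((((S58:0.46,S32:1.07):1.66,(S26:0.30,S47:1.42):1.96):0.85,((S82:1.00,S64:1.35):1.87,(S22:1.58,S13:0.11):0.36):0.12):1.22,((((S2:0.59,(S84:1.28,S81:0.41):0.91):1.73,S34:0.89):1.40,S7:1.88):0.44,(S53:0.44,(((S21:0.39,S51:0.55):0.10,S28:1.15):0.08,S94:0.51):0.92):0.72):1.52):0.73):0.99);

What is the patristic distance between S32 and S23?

The path runs S32 → … → MRCA → … → S23; the MRCA is the root of the tree.
Branch lengths along that path: 1.07 + 1.66 + 0.85 + 1.22 + 0.73 + 0.99 + 0.98 + 0.98 + 1.20 = 9.68.

9.68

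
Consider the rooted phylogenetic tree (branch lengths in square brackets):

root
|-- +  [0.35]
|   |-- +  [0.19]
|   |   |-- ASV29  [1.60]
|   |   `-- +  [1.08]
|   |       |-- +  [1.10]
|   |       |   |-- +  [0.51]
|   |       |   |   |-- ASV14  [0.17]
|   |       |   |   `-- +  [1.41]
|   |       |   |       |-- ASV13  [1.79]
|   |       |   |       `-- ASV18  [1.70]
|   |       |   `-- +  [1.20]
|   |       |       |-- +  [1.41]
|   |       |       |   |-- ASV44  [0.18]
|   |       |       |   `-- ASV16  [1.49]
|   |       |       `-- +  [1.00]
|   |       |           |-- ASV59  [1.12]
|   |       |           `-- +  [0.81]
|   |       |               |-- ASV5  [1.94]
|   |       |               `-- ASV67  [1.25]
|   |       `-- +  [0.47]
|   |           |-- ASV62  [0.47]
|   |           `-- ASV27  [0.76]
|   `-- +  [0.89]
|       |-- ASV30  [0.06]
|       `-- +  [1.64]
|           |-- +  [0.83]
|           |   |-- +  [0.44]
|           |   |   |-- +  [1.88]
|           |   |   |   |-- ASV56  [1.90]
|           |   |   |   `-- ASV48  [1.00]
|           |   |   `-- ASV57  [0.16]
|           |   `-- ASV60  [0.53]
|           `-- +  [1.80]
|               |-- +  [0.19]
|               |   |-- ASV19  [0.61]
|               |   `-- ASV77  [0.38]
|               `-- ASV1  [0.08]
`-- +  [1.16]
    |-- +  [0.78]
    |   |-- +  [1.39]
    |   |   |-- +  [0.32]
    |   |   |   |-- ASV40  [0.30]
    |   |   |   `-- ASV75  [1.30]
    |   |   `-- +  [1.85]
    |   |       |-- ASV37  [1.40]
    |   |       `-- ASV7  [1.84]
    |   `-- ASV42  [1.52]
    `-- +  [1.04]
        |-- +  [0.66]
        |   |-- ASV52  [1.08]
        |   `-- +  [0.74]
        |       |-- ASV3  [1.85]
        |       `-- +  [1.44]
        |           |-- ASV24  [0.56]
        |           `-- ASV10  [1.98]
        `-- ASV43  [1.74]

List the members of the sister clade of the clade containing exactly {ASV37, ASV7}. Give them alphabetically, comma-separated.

The clade containing exactly {ASV37, ASV7} attaches to the tree at the node subtending ((ASV40,ASV75),(ASV37,ASV7)).
The other lineage descending from that same node — the sister group — is (ASV40,ASV75); its 2 tips in alphabetical order are the answer.

ASV40, ASV75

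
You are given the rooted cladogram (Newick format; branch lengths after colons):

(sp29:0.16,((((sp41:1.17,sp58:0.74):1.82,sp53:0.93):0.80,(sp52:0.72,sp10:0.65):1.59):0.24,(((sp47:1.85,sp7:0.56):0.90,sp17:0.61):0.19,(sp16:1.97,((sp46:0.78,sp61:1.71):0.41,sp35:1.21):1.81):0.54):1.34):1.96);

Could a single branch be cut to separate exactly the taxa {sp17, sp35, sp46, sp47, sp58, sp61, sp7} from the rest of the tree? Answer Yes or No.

No

The MRCA of the listed taxa subtends ((((sp41,sp58),sp53),(sp52,sp10)),(((sp47,sp7),sp17),(sp16,((sp46,sp61),sp35)))).
That clade also contains sp10, sp16, sp41, sp52, sp53, which are not in the proposed group, so the group is not monophyletic.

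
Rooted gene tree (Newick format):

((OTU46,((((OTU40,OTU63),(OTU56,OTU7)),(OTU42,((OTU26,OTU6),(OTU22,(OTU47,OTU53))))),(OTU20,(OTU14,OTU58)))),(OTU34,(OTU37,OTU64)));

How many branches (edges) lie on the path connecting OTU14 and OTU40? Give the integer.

The MRCA of OTU14 and OTU40 is the node subtending ((((OTU40,OTU63),(OTU56,OTU7)),(OTU42,((OTU26,OTU6),(OTU22,(OTU47,OTU53))))),(OTU20,(OTU14,OTU58))).
From OTU14 up to that node: 3 branches. From OTU40 up to the same node: 4 branches. Total: 3 + 4 = 7.

7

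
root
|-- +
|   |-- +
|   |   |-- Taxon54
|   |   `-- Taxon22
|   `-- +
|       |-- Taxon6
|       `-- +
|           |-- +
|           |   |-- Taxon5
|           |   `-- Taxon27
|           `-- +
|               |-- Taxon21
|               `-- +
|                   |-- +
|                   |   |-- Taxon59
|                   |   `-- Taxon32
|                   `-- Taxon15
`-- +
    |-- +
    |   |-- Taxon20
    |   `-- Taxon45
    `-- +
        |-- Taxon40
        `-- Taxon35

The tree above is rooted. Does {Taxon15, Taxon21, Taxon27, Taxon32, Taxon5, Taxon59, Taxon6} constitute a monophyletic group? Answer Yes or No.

Yes

The most recent common ancestor of these taxa subtends (Taxon6,((Taxon5,Taxon27),(Taxon21,((Taxon59,Taxon32),Taxon15)))).
That clade has exactly 7 tips — every listed taxon and nothing else — so the group is monophyletic.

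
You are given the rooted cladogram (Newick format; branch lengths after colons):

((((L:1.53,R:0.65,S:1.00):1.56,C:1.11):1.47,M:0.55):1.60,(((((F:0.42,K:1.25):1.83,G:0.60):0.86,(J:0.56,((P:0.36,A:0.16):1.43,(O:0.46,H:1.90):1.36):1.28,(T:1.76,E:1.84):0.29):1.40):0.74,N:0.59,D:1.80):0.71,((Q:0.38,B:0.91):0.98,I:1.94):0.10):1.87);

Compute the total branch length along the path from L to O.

13.98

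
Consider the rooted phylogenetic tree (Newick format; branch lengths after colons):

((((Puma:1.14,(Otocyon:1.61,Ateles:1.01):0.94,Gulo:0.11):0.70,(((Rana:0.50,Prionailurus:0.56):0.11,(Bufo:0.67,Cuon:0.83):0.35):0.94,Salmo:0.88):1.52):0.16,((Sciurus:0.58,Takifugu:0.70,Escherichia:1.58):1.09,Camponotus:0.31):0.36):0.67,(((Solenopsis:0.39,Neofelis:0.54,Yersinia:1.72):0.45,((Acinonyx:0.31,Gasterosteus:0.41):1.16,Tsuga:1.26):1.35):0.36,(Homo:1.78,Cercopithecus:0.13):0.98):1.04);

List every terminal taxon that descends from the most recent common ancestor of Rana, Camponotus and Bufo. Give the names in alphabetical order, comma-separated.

Ateles, Bufo, Camponotus, Cuon, Escherichia, Gulo, Otocyon, Prionailurus, Puma, Rana, Salmo, Sciurus, Takifugu

Tracing Rana: it sits inside (Rana,Prionailurus).
Tracing Camponotus: it sits inside ((Sciurus,Takifugu,Escherichia),Camponotus).
Tracing Bufo: it sits inside (Bufo,Cuon).
The smallest clade enclosing all 3 is (((Puma,(Otocyon,Ateles),Gulo),(((Rana,Prionailurus),(Bufo,Cuon)),Salmo)),((Sciurus,Takifugu,Escherichia),Camponotus)); the answer is its 13 terminal taxa in alphabetical order.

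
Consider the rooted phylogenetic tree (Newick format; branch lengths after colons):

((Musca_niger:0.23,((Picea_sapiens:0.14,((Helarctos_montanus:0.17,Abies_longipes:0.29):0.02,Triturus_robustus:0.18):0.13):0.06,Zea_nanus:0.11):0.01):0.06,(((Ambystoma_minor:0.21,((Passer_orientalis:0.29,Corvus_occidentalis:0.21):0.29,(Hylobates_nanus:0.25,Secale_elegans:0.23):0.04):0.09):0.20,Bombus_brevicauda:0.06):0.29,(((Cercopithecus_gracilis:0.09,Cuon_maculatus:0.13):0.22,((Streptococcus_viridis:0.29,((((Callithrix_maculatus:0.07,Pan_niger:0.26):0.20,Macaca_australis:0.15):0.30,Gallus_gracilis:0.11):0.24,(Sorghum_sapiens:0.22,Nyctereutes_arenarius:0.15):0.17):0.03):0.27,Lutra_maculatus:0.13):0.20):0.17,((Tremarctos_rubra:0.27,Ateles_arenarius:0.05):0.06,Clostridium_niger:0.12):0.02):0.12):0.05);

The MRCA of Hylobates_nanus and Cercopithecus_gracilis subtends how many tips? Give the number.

19

The MRCA of Hylobates_nanus and Cercopithecus_gracilis is the node subtending (((Ambystoma_minor,((Passer_orientalis,Corvus_occidentalis),(Hylobates_nanus,Secale_elegans))),Bombus_brevicauda),(((Cercopithecus_gracilis,Cuon_maculatus),((Streptococcus_viridis,((((Callithrix_maculatus,Pan_niger),Macaca_australis),Gallus_gracilis),(Sorghum_sapiens,Nyctereutes_arenarius))),Lutra_maculatus)),((Tremarctos_rubra,Ateles_arenarius),Clostridium_niger))).
That clade contains 19 terminal taxa: Ambystoma_minor, Ateles_arenarius, Bombus_brevicauda, Callithrix_maculatus, Cercopithecus_gracilis, Clostridium_niger, Corvus_occidentalis, Cuon_maculatus, Gallus_gracilis, Hylobates_nanus, Lutra_maculatus, Macaca_australis, Nyctereutes_arenarius, Pan_niger, Passer_orientalis, Secale_elegans, Sorghum_sapiens, Streptococcus_viridis, Tremarctos_rubra.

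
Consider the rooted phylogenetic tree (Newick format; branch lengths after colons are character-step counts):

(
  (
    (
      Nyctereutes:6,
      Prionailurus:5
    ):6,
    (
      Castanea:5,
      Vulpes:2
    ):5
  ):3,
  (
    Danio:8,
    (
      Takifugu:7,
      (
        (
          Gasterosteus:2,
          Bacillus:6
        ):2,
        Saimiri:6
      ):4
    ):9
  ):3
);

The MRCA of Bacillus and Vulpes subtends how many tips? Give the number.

9

The MRCA of Bacillus and Vulpes is the root, so the clade is the entire tree.
That clade contains 9 terminal taxa: Bacillus, Castanea, Danio, Gasterosteus, Nyctereutes, Prionailurus, Saimiri, Takifugu, Vulpes.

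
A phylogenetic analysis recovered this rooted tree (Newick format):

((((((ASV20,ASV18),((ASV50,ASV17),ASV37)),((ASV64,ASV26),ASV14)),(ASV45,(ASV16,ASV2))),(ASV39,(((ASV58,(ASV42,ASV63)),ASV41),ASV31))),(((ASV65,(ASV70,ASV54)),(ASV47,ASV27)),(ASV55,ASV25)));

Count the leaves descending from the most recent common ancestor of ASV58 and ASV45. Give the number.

17

The MRCA of ASV58 and ASV45 is the node subtending (((((ASV20,ASV18),((ASV50,ASV17),ASV37)),((ASV64,ASV26),ASV14)),(ASV45,(ASV16,ASV2))),(ASV39,(((ASV58,(ASV42,ASV63)),ASV41),ASV31))).
That clade contains 17 terminal taxa: ASV14, ASV16, ASV17, ASV18, ASV2, ASV20, ASV26, ASV31, ASV37, ASV39, ASV41, ASV42, ASV45, ASV50, ASV58, ASV63, ASV64.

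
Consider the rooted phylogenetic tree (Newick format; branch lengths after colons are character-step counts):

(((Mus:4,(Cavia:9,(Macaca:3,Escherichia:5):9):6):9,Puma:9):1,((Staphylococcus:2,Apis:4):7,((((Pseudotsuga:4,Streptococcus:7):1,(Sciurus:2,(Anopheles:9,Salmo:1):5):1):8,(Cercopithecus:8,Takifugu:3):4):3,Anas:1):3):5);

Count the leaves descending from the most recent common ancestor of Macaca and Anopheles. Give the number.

15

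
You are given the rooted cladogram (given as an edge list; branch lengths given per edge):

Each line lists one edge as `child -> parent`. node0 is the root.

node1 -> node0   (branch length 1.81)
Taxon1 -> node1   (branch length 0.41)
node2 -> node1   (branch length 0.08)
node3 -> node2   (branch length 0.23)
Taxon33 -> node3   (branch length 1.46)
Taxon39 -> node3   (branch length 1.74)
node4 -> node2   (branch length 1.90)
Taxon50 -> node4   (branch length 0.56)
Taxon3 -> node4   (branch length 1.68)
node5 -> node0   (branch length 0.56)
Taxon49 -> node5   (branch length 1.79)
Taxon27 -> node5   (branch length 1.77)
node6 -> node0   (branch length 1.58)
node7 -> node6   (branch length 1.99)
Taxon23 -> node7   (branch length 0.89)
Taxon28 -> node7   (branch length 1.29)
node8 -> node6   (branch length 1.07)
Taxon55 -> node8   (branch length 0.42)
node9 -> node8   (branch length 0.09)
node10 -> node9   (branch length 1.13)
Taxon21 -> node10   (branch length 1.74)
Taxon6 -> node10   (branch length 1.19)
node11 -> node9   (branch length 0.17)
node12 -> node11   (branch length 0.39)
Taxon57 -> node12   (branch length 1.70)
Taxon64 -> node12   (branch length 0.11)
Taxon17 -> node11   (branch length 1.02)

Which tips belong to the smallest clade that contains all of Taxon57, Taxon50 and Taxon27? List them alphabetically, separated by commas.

Taxon1, Taxon17, Taxon21, Taxon23, Taxon27, Taxon28, Taxon3, Taxon33, Taxon39, Taxon49, Taxon50, Taxon55, Taxon57, Taxon6, Taxon64

Tracing Taxon57: it sits inside (Taxon57,Taxon64).
Tracing Taxon50: it sits inside (Taxon50,Taxon3).
Tracing Taxon27: it sits inside (Taxon49,Taxon27).
The smallest clade enclosing all 3 is the whole tree (their MRCA is the root), so the answer is all 15 tips in alphabetical order.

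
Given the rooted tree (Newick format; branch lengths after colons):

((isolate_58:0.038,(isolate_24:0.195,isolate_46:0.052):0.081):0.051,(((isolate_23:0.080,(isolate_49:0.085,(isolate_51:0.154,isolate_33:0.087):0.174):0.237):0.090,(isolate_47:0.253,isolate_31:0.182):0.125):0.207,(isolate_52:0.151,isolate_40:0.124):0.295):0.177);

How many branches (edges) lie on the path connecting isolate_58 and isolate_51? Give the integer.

8

The MRCA of isolate_58 and isolate_51 is the root of the tree.
From isolate_58 up to that node: 2 branches. From isolate_51 up to the same node: 6 branches. Total: 2 + 6 = 8.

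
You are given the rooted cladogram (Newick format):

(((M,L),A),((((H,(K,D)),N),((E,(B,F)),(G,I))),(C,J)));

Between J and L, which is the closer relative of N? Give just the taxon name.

J

The MRCA of N and J subtends ((((H,(K,D)),N),((E,(B,F)),(G,I))),(C,J)) (11 taxa).
The MRCA of N and L is the root, subtending the entire tree (14 taxa).
The first is nested inside the second, so N shares a more recent common ancestor with J.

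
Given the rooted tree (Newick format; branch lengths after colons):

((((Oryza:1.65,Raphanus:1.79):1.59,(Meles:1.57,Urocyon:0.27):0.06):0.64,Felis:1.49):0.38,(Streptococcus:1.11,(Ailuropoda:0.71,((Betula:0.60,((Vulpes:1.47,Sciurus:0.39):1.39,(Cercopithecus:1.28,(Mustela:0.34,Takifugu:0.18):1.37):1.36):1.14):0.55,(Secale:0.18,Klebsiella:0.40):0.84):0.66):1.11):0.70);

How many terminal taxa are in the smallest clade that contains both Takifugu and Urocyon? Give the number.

15

The MRCA of Takifugu and Urocyon is the root, so the clade is the entire tree.
That clade contains 15 terminal taxa: Ailuropoda, Betula, Cercopithecus, Felis, Klebsiella, Meles, Mustela, Oryza, Raphanus, Sciurus, Secale, Streptococcus, Takifugu, Urocyon, Vulpes.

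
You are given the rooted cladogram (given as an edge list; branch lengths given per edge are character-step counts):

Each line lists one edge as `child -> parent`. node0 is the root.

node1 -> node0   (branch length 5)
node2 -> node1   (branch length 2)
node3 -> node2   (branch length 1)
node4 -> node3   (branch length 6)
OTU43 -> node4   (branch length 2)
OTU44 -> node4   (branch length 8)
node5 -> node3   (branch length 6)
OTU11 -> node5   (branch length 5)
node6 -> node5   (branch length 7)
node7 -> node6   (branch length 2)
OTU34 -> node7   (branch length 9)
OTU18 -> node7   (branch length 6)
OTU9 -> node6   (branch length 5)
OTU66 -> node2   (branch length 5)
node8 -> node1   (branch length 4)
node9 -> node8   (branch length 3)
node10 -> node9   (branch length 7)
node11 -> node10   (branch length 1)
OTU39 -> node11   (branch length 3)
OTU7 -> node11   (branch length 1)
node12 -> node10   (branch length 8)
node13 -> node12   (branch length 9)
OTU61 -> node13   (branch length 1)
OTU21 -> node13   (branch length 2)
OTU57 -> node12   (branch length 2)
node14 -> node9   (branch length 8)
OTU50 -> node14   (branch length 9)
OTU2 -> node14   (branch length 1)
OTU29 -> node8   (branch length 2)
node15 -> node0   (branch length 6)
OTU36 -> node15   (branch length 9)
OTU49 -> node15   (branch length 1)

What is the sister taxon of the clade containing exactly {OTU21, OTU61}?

The clade containing exactly {OTU21, OTU61} attaches to the tree at the node subtending ((OTU61,OTU21),OTU57).
The other lineage descending from that same node — the sister group — is the single tip OTU57.

OTU57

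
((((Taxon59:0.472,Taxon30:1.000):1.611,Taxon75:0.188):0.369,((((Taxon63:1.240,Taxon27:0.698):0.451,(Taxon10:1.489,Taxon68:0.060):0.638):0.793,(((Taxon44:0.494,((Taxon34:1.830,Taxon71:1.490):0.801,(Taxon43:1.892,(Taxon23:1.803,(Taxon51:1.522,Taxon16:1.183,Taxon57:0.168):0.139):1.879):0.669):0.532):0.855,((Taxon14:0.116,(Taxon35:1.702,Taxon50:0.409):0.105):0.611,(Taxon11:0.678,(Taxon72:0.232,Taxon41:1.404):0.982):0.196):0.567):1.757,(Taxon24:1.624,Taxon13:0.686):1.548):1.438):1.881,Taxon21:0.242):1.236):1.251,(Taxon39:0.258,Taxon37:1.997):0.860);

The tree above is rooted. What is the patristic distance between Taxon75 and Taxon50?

8.561

The path runs Taxon75 → … → MRCA → … → Taxon50; the MRCA is the node subtending (((Taxon59,Taxon30),Taxon75),((((Taxon63,Taxon27),(Taxon10,Taxon68)),(((Taxon44,((Taxon34,Taxon71),(Taxon43,(Taxon23,(Taxon51,Taxon16,Taxon57))))),((Taxon14,(Taxon35,Taxon50)),(Taxon11,(Taxon72,Taxon41)))),(Taxon24,Taxon13))),Taxon21)).
Branch lengths along that path: 0.188 + 0.369 + 1.236 + 1.881 + 1.438 + 1.757 + 0.567 + 0.611 + 0.105 + 0.409 = 8.561.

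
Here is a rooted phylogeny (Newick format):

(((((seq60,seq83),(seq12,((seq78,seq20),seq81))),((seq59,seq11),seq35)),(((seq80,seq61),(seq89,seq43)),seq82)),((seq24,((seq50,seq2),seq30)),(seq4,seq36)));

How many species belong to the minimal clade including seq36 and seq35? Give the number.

20

The MRCA of seq36 and seq35 is the root, so the clade is the entire tree.
That clade contains 20 terminal taxa: seq11, seq12, seq2, seq20, seq24, seq30, seq35, seq36, seq4, seq43, seq50, seq59, seq60, seq61, seq78, seq80, seq81, seq82, seq83, seq89.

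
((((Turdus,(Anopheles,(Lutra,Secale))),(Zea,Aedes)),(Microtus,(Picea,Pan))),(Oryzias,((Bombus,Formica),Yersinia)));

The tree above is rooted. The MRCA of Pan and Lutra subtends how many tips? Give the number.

The MRCA of Pan and Lutra is the node subtending (((Turdus,(Anopheles,(Lutra,Secale))),(Zea,Aedes)),(Microtus,(Picea,Pan))).
That clade contains 9 terminal taxa: Aedes, Anopheles, Lutra, Microtus, Pan, Picea, Secale, Turdus, Zea.

9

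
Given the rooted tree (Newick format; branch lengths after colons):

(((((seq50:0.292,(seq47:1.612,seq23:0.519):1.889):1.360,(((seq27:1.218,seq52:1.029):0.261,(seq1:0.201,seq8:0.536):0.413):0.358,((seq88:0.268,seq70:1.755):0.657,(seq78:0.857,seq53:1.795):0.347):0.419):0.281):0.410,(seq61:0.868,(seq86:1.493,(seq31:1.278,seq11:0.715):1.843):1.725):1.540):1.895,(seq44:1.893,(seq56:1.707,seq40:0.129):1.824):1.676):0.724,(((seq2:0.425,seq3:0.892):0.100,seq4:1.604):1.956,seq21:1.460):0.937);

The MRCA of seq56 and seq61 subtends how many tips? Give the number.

The MRCA of seq56 and seq61 is the node subtending ((((seq50,(seq47,seq23)),(((seq27,seq52),(seq1,seq8)),((seq88,seq70),(seq78,seq53)))),(seq61,(seq86,(seq31,seq11)))),(seq44,(seq56,seq40))).
That clade contains 18 terminal taxa: seq1, seq11, seq23, seq27, seq31, seq40, seq44, seq47, seq50, seq52, seq53, seq56, seq61, seq70, seq78, seq8, seq86, seq88.

18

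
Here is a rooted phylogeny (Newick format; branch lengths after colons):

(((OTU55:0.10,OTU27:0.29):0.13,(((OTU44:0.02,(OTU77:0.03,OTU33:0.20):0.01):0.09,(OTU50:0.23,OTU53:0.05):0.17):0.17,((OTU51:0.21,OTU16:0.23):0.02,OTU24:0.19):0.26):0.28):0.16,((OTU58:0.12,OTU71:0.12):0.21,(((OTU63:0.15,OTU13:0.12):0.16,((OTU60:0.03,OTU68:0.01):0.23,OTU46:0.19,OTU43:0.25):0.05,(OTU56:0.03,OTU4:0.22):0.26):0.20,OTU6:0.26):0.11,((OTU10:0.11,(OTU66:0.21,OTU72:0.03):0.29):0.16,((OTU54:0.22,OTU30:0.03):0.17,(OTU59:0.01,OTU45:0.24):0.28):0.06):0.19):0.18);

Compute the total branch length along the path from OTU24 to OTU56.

1.67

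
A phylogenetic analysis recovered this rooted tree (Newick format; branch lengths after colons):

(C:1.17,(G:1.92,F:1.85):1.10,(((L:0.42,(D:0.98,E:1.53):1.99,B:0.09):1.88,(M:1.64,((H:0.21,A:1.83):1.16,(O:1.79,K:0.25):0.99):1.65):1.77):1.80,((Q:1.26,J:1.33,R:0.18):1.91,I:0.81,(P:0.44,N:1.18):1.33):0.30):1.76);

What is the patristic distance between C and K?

The path runs C → … → MRCA → … → K; the MRCA is the root of the tree.
Branch lengths along that path: 1.17 + 1.76 + 1.80 + 1.77 + 1.65 + 0.99 + 0.25 = 9.39.

9.39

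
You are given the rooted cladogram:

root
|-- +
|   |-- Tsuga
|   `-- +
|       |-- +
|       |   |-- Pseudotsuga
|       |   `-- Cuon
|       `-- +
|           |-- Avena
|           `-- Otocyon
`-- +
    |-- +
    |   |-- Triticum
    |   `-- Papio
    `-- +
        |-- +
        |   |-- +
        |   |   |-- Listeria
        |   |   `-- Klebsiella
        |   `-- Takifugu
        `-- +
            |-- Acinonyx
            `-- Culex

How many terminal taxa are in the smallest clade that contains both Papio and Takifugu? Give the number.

7

The MRCA of Papio and Takifugu is the node subtending ((Triticum,Papio),(((Listeria,Klebsiella),Takifugu),(Acinonyx,Culex))).
That clade contains 7 terminal taxa: Acinonyx, Culex, Klebsiella, Listeria, Papio, Takifugu, Triticum.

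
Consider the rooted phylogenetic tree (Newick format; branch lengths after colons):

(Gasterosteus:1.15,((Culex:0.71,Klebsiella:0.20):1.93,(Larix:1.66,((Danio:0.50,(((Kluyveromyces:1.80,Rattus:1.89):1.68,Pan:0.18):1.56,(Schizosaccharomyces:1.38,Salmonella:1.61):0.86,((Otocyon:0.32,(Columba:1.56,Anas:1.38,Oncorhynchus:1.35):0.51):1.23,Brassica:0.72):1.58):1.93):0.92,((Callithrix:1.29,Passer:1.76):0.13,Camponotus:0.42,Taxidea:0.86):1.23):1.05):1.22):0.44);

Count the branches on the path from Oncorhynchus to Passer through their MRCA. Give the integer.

9

The MRCA of Oncorhynchus and Passer is the node subtending ((Danio,(((Kluyveromyces,Rattus),Pan),(Schizosaccharomyces,Salmonella),((Otocyon,(Columba,Anas,Oncorhynchus)),Brassica))),((Callithrix,Passer),Camponotus,Taxidea)).
From Oncorhynchus up to that node: 6 branches. From Passer up to the same node: 3 branches. Total: 6 + 3 = 9.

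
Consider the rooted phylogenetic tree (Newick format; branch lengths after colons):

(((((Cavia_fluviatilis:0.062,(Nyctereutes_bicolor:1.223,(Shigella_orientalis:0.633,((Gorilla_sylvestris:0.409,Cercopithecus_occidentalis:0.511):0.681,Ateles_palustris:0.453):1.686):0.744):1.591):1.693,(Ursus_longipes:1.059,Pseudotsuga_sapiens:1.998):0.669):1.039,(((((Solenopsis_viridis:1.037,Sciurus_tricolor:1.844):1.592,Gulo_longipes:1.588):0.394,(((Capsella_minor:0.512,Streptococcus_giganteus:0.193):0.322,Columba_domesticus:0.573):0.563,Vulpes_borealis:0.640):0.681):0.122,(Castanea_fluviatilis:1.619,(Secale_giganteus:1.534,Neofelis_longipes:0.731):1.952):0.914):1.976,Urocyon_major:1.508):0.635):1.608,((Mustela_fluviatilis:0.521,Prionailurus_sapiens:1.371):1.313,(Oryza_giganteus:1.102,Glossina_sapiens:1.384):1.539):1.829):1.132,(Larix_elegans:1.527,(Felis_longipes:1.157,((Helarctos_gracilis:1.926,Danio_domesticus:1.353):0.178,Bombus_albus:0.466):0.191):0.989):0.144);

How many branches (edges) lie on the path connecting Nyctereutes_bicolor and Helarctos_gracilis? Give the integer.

The MRCA of Nyctereutes_bicolor and Helarctos_gracilis is the root of the tree.
From Nyctereutes_bicolor up to that node: 6 branches. From Helarctos_gracilis up to the same node: 5 branches. Total: 6 + 5 = 11.

11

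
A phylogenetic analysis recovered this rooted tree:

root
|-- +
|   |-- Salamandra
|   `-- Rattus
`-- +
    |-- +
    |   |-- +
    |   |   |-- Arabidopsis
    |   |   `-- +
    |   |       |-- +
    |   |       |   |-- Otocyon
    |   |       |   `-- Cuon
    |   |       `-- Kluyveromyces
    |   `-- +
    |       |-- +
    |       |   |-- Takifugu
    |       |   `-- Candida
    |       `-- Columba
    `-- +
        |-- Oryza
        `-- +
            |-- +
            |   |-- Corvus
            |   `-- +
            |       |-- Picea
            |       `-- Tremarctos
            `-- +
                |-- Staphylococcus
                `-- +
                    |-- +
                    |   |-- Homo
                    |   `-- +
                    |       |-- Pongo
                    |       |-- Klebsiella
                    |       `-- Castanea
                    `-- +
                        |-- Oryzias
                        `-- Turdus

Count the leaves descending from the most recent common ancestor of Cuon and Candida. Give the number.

The MRCA of Cuon and Candida is the node subtending ((Arabidopsis,((Otocyon,Cuon),Kluyveromyces)),((Takifugu,Candida),Columba)).
That clade contains 7 terminal taxa: Arabidopsis, Candida, Columba, Cuon, Kluyveromyces, Otocyon, Takifugu.

7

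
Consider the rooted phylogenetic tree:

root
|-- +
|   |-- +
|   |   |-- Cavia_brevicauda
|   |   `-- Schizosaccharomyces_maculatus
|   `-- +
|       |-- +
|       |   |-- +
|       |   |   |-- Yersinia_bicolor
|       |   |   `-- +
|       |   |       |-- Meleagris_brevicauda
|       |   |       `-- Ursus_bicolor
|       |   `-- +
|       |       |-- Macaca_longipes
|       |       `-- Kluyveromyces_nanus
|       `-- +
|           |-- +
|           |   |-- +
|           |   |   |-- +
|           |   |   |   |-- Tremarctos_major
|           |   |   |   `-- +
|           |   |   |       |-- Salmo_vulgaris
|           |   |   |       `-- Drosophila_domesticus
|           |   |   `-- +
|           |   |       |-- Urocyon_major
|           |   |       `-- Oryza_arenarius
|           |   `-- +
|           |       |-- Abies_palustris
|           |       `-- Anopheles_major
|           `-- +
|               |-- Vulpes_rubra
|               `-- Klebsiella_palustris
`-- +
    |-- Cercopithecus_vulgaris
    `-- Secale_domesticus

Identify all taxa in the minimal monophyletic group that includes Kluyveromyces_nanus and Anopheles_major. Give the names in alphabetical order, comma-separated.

Tracing Kluyveromyces_nanus: it sits inside (Macaca_longipes,Kluyveromyces_nanus).
Tracing Anopheles_major: it sits inside (Abies_palustris,Anopheles_major).
The smallest clade enclosing both is (((Yersinia_bicolor,(Meleagris_brevicauda,Ursus_bicolor)),(Macaca_longipes,Kluyveromyces_nanus)),((((Tremarctos_major,(Salmo_vulgaris,Drosophila_domesticus)),(Urocyon_major,Oryza_arenarius)),(Abies_palustris,Anopheles_major)),(Vulpes_rubra,Klebsiella_palustris))); the answer is its 14 terminal taxa in alphabetical order.

Abies_palustris, Anopheles_major, Drosophila_domesticus, Klebsiella_palustris, Kluyveromyces_nanus, Macaca_longipes, Meleagris_brevicauda, Oryza_arenarius, Salmo_vulgaris, Tremarctos_major, Urocyon_major, Ursus_bicolor, Vulpes_rubra, Yersinia_bicolor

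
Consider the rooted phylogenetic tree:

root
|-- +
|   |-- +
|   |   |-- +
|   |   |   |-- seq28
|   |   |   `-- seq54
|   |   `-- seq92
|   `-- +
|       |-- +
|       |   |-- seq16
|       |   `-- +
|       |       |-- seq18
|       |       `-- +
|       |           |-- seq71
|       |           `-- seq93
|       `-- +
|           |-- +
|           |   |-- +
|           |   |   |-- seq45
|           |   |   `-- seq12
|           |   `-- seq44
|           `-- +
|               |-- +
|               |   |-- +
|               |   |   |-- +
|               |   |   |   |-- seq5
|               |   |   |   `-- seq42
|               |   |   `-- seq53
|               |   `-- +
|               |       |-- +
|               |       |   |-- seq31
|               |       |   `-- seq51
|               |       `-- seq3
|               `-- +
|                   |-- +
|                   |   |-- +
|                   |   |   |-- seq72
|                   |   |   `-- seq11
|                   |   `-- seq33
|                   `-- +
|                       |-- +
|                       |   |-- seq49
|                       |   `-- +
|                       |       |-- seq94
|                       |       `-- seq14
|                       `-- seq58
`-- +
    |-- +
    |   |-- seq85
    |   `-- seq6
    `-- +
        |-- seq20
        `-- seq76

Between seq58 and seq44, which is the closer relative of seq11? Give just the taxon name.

seq58

The MRCA of seq11 and seq58 subtends (((seq72,seq11),seq33),((seq49,(seq94,seq14)),seq58)) (7 taxa).
The MRCA of seq11 and seq44 subtends (((seq45,seq12),seq44),((((seq5,seq42),seq53),((seq31,seq51),seq3)),(((seq72,seq11),seq33),((seq49,(seq94,seq14)),seq58)))) (16 taxa).
The first is nested inside the second, so seq11 shares a more recent common ancestor with seq58.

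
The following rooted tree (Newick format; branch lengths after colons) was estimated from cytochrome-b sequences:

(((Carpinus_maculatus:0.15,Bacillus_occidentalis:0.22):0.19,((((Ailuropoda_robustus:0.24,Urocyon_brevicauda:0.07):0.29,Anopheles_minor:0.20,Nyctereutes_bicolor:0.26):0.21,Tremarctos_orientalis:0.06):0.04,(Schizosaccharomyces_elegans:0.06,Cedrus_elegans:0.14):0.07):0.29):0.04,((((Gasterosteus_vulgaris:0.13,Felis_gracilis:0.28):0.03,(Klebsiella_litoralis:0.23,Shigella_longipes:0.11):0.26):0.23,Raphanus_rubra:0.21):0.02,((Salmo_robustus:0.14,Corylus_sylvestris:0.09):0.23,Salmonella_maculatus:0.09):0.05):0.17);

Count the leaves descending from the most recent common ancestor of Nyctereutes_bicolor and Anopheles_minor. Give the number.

The MRCA of Nyctereutes_bicolor and Anopheles_minor is the node subtending ((Ailuropoda_robustus,Urocyon_brevicauda),Anopheles_minor,Nyctereutes_bicolor).
That clade contains 4 terminal taxa: Ailuropoda_robustus, Anopheles_minor, Nyctereutes_bicolor, Urocyon_brevicauda.

4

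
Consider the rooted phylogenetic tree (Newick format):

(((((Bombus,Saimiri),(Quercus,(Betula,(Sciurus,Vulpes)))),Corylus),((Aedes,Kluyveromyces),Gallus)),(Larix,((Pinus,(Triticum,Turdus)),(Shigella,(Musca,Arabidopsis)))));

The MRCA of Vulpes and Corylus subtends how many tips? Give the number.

7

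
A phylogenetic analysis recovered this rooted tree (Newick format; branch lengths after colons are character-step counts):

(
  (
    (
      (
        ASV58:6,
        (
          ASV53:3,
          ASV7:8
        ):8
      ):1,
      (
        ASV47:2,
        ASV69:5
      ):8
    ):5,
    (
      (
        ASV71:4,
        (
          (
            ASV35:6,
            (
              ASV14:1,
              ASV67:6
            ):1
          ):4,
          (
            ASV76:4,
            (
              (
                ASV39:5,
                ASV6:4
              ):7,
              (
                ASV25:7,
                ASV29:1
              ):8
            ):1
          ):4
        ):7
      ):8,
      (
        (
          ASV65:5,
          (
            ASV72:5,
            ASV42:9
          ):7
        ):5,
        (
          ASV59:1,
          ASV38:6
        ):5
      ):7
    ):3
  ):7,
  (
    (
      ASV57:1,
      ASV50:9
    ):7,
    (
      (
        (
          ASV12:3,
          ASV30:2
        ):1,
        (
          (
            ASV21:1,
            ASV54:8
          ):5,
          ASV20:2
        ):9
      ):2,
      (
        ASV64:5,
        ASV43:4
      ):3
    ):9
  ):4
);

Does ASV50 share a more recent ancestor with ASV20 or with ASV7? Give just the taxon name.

ASV20

The MRCA of ASV50 and ASV20 subtends ((ASV57,ASV50),(((ASV12,ASV30),((ASV21,ASV54),ASV20)),(ASV64,ASV43))) (9 taxa).
The MRCA of ASV50 and ASV7 is the root, subtending the entire tree (28 taxa).
The first is nested inside the second, so ASV50 shares a more recent common ancestor with ASV20.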